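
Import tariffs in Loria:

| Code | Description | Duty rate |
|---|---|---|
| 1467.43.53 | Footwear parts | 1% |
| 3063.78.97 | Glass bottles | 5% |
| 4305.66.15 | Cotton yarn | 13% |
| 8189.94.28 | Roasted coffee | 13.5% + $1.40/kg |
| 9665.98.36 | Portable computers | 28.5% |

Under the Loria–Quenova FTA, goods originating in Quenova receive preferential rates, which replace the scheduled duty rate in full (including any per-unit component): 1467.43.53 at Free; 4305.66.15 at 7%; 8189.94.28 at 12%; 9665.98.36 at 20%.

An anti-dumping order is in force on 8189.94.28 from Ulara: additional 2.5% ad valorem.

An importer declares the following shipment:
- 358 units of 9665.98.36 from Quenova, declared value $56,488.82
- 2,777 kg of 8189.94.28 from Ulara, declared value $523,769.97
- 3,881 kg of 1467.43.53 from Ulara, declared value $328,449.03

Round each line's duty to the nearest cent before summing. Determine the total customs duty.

Line 1 (9665.98.36, Quenova, 358 units, $56,488.82):
Base rate for 9665.98.36 is 28.5%.
Origin Quenova qualifies under the Loria–Quenova agreement and 9665.98.36 is covered: preferential rate 20% applies instead.
Duty = $56,488.82 × 20% = $11,297.76.
Line 2 (8189.94.28, Ulara, 2,777 kg, $523,769.97):
Base rate for 8189.94.28 is 13.5% + $1.40/kg.
8189.94.28 has an FTA preferential rate, but origin Ulara is not Quenova; base rate stands.
Additional duty on 8189.94.28 from Ulara: +2.5%. Applied ad valorem rate: 13.5% + 2.5% = 16%.
Duty = $523,769.97 × 16% + 2,777 × $1.40 = $87,691.00.
Line 3 (1467.43.53, Ulara, 3,881 kg, $328,449.03):
Base rate for 1467.43.53 is 1%.
1467.43.53 has an FTA preferential rate, but origin Ulara is not Quenova; base rate stands.
Duty = $328,449.03 × 1% = $3,284.49.
Total = $11,297.76 + $87,691.00 + $3,284.49 = $102,273.25.

$102,273.25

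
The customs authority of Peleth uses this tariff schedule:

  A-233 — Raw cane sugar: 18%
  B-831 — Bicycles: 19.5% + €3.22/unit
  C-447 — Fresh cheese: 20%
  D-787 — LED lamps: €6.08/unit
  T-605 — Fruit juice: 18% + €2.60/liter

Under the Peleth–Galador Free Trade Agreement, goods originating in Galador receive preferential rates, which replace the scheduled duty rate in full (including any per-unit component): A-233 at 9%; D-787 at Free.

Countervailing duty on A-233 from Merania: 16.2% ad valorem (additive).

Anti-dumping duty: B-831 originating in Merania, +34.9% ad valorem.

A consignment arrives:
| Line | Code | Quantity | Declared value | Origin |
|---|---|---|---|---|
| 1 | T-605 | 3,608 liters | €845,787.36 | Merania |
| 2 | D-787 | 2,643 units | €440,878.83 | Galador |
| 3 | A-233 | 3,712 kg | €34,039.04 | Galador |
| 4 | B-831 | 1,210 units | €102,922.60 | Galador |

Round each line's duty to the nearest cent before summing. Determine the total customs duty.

€188,652.14

Line 1 (T-605, Merania, 3,608 liters, €845,787.36):
Base rate for T-605 is 18% + €2.60/liter.
Duty = €845,787.36 × 18% + 3,608 × €2.60 = €161,622.52.
Line 2 (D-787, Galador, 2,643 units, €440,878.83):
Base rate for D-787 is €6.08/unit.
Origin Galador qualifies under the Peleth–Galador agreement and D-787 is covered: preferential rate Free applies instead.
Duty = €440,878.83 × 0% = €0.00.
Line 3 (A-233, Galador, 3,712 kg, €34,039.04):
Base rate for A-233 is 18%.
Origin Galador qualifies under the Peleth–Galador agreement and A-233 is covered: preferential rate 9% applies instead.
The additional-duty order on A-233 targets Merania, not Galador; it does not apply.
Duty = €34,039.04 × 9% = €3,063.51.
Line 4 (B-831, Galador, 1,210 units, €102,922.60):
Base rate for B-831 is 19.5% + €3.22/unit.
Origin Galador is the FTA partner but B-831 is not on the preference list; base rate stands.
The additional-duty order on B-831 targets Merania, not Galador; it does not apply.
Duty = €102,922.60 × 19.5% + 1,210 × €3.22 = €23,966.11.
Total = €161,622.52 + €0.00 + €3,063.51 + €23,966.11 = €188,652.14.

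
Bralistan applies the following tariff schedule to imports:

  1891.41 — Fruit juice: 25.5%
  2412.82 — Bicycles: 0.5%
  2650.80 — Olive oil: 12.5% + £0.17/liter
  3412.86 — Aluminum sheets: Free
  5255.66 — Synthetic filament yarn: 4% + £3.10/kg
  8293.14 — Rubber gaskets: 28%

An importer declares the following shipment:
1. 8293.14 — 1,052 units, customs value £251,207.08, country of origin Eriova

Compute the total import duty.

Line 1 (8293.14, Eriova, 1,052 units, £251,207.08):
Base rate for 8293.14 is 28%.
Duty = £251,207.08 × 28% = £70,337.98.

£70,337.98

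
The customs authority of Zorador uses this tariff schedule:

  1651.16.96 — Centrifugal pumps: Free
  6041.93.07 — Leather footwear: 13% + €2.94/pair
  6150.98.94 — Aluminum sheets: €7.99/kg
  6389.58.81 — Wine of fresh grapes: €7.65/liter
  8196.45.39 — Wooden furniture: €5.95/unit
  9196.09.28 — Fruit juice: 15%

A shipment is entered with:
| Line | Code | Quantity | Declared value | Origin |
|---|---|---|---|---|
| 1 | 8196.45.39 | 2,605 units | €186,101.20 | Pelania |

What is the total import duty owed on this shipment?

€15,499.75

Line 1 (8196.45.39, Pelania, 2,605 units, €186,101.20):
Base rate for 8196.45.39 is €5.95/unit.
Duty = 2,605 × €5.95 = €15,499.75.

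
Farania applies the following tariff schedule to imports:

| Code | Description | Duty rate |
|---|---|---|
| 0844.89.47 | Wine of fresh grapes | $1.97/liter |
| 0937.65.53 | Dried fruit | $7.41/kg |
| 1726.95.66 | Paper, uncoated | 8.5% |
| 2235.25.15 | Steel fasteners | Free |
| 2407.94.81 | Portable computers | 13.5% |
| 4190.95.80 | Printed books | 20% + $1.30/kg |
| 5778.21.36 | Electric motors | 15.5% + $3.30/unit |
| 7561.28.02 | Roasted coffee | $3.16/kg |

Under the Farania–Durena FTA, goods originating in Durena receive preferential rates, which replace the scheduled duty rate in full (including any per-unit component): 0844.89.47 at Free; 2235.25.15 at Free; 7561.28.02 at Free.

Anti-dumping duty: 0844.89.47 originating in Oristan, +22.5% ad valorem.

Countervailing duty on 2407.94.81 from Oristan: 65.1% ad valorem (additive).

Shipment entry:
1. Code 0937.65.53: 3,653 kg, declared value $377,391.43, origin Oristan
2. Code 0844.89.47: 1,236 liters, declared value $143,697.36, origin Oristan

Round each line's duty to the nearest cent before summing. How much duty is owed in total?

$61,835.56

Line 1 (0937.65.53, Oristan, 3,653 kg, $377,391.43):
Base rate for 0937.65.53 is $7.41/kg.
Duty = 3,653 × $7.41 = $27,068.73.
Line 2 (0844.89.47, Oristan, 1,236 liters, $143,697.36):
Base rate for 0844.89.47 is $1.97/liter.
0844.89.47 has an FTA preferential rate, but origin Oristan is not Durena; base rate stands.
Additional duty on 0844.89.47 from Oristan: +22.5% ad valorem. Applied ad valorem rate = 22.5%.
Duty = $143,697.36 × 22.5% + 1,236 × $1.97 = $34,766.83.
Total = $27,068.73 + $34,766.83 = $61,835.56.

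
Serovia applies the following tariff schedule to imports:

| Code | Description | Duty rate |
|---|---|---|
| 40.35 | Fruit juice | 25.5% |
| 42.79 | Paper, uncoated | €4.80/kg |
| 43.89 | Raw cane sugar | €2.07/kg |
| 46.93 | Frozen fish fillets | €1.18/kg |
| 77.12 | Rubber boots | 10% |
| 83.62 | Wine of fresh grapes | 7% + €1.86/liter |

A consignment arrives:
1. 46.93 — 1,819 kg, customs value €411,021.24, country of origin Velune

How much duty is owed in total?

Line 1 (46.93, Velune, 1,819 kg, €411,021.24):
Base rate for 46.93 is €1.18/kg.
Duty = 1,819 × €1.18 = €2,146.42.

€2,146.42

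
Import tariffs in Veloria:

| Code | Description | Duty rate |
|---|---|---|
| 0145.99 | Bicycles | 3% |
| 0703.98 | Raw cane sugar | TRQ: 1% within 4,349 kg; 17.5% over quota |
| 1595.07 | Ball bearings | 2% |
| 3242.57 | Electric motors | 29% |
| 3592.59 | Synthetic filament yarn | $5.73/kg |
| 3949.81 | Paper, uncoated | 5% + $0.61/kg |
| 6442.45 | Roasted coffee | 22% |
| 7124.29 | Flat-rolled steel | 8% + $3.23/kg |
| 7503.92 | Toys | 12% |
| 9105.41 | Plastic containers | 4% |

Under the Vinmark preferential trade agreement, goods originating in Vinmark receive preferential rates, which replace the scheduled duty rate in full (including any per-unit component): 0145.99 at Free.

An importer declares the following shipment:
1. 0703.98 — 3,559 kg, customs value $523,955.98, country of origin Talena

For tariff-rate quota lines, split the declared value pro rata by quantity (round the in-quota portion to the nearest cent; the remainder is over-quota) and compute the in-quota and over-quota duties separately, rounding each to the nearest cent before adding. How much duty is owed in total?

Line 1 (0703.98, Talena, 3,559 kg, $523,955.98):
Code 0703.98 is under a tariff-rate quota (threshold 4,349 kg). Quantity 3,559 kg is within the quota, so the in-quota rate 1% applies to the full value.
Duty = $523,955.98 × 1% = $5,239.56.

$5,239.56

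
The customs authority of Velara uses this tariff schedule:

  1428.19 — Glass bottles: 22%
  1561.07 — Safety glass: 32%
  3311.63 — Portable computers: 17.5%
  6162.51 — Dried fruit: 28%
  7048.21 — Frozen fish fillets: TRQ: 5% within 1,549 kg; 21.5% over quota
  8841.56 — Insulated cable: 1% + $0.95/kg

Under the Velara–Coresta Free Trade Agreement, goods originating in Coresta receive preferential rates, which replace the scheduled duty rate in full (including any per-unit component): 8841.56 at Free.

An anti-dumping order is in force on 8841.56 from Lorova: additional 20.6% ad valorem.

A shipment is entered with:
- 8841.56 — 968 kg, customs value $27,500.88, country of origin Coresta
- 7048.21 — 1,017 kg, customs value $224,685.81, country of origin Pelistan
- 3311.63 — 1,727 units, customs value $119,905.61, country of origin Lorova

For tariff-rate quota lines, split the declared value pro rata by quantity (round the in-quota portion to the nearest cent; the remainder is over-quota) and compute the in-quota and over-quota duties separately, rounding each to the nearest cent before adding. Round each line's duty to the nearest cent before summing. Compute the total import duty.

Line 1 (8841.56, Coresta, 968 kg, $27,500.88):
Base rate for 8841.56 is 1% + $0.95/kg.
Origin Coresta qualifies under the Velara–Coresta agreement and 8841.56 is covered: preferential rate Free applies instead.
The additional-duty order on 8841.56 targets Lorova, not Coresta; it does not apply.
Duty = $27,500.88 × 0% = $0.00.
Line 2 (7048.21, Pelistan, 1,017 kg, $224,685.81):
Code 7048.21 is under a tariff-rate quota (threshold 1,549 kg). Quantity 1,017 kg is within the quota, so the in-quota rate 5% applies to the full value.
Duty = $224,685.81 × 5% = $11,234.29.
Line 3 (3311.63, Lorova, 1,727 units, $119,905.61):
Base rate for 3311.63 is 17.5%.
Duty = $119,905.61 × 17.5% = $20,983.48.
Total = $0.00 + $11,234.29 + $20,983.48 = $32,217.77.

$32,217.77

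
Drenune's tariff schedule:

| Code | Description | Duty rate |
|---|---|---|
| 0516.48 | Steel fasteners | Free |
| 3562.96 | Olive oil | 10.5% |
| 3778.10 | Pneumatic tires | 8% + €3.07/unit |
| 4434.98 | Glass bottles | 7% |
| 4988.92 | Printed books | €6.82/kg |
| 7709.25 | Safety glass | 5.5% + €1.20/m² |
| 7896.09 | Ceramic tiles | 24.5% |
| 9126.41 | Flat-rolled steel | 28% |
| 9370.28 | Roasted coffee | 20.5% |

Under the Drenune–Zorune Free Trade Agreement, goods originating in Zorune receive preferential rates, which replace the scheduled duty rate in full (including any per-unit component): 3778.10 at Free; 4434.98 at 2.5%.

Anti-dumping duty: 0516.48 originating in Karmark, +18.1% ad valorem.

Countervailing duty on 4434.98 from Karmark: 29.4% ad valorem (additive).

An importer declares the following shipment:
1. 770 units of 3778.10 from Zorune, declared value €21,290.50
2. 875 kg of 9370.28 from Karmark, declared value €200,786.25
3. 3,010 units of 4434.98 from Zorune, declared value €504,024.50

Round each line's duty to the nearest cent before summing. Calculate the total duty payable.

€53,761.79

Line 1 (3778.10, Zorune, 770 units, €21,290.50):
Base rate for 3778.10 is 8% + €3.07/unit.
Origin Zorune qualifies under the Drenune–Zorune agreement and 3778.10 is covered: preferential rate Free applies instead.
Duty = €21,290.50 × 0% = €0.00.
Line 2 (9370.28, Karmark, 875 kg, €200,786.25):
Base rate for 9370.28 is 20.5%.
Duty = €200,786.25 × 20.5% = €41,161.18.
Line 3 (4434.98, Zorune, 3,010 units, €504,024.50):
Base rate for 4434.98 is 7%.
Origin Zorune qualifies under the Drenune–Zorune agreement and 4434.98 is covered: preferential rate 2.5% applies instead.
The additional-duty order on 4434.98 targets Karmark, not Zorune; it does not apply.
Duty = €504,024.50 × 2.5% = €12,600.61.
Total = €0.00 + €41,161.18 + €12,600.61 = €53,761.79.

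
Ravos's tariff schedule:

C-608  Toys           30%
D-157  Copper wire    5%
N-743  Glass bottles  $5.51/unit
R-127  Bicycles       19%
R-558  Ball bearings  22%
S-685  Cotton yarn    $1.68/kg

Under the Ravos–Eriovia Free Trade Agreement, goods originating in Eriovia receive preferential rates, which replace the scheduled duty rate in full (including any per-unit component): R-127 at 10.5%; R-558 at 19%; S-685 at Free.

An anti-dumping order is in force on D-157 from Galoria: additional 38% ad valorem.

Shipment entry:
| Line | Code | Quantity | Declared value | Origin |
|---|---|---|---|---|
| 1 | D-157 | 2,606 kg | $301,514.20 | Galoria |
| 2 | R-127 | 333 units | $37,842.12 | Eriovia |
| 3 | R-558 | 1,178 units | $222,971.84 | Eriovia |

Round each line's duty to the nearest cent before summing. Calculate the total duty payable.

Line 1 (D-157, Galoria, 2,606 kg, $301,514.20):
Base rate for D-157 is 5%.
Additional duty on D-157 from Galoria: +38%. Applied ad valorem rate: 5% + 38% = 43%.
Duty = $301,514.20 × 43% = $129,651.11.
Line 2 (R-127, Eriovia, 333 units, $37,842.12):
Base rate for R-127 is 19%.
Origin Eriovia qualifies under the Ravos–Eriovia agreement and R-127 is covered: preferential rate 10.5% applies instead.
Duty = $37,842.12 × 10.5% = $3,973.42.
Line 3 (R-558, Eriovia, 1,178 units, $222,971.84):
Base rate for R-558 is 22%.
Origin Eriovia qualifies under the Ravos–Eriovia agreement and R-558 is covered: preferential rate 19% applies instead.
Duty = $222,971.84 × 19% = $42,364.65.
Total = $129,651.11 + $3,973.42 + $42,364.65 = $175,989.18.

$175,989.18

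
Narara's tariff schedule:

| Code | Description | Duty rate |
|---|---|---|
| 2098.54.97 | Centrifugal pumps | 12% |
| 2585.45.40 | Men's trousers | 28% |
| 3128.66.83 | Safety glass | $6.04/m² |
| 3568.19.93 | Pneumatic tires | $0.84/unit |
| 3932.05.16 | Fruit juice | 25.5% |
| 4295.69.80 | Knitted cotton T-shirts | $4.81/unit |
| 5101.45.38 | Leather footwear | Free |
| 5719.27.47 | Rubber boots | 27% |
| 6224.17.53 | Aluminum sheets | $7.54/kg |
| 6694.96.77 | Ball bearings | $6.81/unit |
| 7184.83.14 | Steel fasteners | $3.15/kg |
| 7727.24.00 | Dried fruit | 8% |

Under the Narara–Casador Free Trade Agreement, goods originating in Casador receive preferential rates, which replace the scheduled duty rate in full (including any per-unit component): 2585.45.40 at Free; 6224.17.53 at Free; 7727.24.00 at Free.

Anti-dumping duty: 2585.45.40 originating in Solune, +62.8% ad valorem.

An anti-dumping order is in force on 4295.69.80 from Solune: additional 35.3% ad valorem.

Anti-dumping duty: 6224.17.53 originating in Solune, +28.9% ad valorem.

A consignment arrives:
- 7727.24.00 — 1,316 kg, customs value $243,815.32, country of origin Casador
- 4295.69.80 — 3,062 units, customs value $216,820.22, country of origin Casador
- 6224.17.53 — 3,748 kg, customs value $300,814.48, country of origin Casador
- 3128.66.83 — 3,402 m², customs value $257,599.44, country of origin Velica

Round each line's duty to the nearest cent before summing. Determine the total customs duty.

$35,276.30

Line 1 (7727.24.00, Casador, 1,316 kg, $243,815.32):
Base rate for 7727.24.00 is 8%.
Origin Casador qualifies under the Narara–Casador agreement and 7727.24.00 is covered: preferential rate Free applies instead.
Duty = $243,815.32 × 0% = $0.00.
Line 2 (4295.69.80, Casador, 3,062 units, $216,820.22):
Base rate for 4295.69.80 is $4.81/unit.
Origin Casador is the FTA partner but 4295.69.80 is not on the preference list; base rate stands.
The additional-duty order on 4295.69.80 targets Solune, not Casador; it does not apply.
Duty = 3,062 × $4.81 = $14,728.22.
Line 3 (6224.17.53, Casador, 3,748 kg, $300,814.48):
Base rate for 6224.17.53 is $7.54/kg.
Origin Casador qualifies under the Narara–Casador agreement and 6224.17.53 is covered: preferential rate Free applies instead.
The additional-duty order on 6224.17.53 targets Solune, not Casador; it does not apply.
Duty = $300,814.48 × 0% = $0.00.
Line 4 (3128.66.83, Velica, 3,402 m², $257,599.44):
Base rate for 3128.66.83 is $6.04/m².
Duty = 3,402 × $6.04 = $20,548.08.
Total = $0.00 + $14,728.22 + $0.00 + $20,548.08 = $35,276.30.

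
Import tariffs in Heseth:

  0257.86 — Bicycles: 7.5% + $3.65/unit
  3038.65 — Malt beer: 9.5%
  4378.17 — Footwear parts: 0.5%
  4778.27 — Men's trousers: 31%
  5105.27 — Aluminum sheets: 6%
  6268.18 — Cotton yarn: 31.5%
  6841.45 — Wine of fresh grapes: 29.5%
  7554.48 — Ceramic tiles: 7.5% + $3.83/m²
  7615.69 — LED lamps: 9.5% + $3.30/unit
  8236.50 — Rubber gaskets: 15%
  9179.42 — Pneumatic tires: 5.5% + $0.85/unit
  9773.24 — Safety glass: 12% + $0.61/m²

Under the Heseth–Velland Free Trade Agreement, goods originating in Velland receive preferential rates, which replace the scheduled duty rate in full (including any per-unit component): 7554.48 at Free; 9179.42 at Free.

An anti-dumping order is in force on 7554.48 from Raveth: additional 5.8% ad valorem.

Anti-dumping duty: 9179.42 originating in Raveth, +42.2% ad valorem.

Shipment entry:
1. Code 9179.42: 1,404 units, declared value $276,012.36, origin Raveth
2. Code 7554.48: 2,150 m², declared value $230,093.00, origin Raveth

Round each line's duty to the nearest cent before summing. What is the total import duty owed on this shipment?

Line 1 (9179.42, Raveth, 1,404 units, $276,012.36):
Base rate for 9179.42 is 5.5% + $0.85/unit.
9179.42 has an FTA preferential rate, but origin Raveth is not Velland; base rate stands.
Additional duty on 9179.42 from Raveth: +42.2%. Applied ad valorem rate: 5.5% + 42.2% = 47.7%.
Duty = $276,012.36 × 47.7% + 1,404 × $0.85 = $132,851.30.
Line 2 (7554.48, Raveth, 2,150 m², $230,093.00):
Base rate for 7554.48 is 7.5% + $3.83/m².
7554.48 has an FTA preferential rate, but origin Raveth is not Velland; base rate stands.
Additional duty on 7554.48 from Raveth: +5.8%. Applied ad valorem rate: 7.5% + 5.8% = 13.3%.
Duty = $230,093.00 × 13.3% + 2,150 × $3.83 = $38,836.87.
Total = $132,851.30 + $38,836.87 = $171,688.17.

$171,688.17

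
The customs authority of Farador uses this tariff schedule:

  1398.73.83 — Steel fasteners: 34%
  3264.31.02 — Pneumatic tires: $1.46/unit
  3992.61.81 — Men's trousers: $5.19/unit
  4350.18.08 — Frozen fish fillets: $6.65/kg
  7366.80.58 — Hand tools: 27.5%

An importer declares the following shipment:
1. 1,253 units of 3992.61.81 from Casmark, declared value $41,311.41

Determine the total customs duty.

$6,503.07

Line 1 (3992.61.81, Casmark, 1,253 units, $41,311.41):
Base rate for 3992.61.81 is $5.19/unit.
Duty = 1,253 × $5.19 = $6,503.07.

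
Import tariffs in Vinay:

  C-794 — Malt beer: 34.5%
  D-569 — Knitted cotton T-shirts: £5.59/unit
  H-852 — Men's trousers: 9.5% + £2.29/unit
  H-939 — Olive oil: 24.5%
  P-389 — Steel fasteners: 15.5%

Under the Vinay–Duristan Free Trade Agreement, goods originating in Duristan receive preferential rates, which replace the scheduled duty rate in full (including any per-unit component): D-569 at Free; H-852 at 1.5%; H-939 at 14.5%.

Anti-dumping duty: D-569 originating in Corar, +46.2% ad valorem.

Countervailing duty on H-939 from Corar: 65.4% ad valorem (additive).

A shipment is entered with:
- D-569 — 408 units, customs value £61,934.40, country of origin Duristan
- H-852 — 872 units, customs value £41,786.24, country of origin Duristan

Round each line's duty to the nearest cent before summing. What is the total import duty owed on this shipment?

Line 1 (D-569, Duristan, 408 units, £61,934.40):
Base rate for D-569 is £5.59/unit.
Origin Duristan qualifies under the Vinay–Duristan agreement and D-569 is covered: preferential rate Free applies instead.
The additional-duty order on D-569 targets Corar, not Duristan; it does not apply.
Duty = £61,934.40 × 0% = £0.00.
Line 2 (H-852, Duristan, 872 units, £41,786.24):
Base rate for H-852 is 9.5% + £2.29/unit.
Origin Duristan qualifies under the Vinay–Duristan agreement and H-852 is covered: preferential rate 1.5% applies instead.
Duty = £41,786.24 × 1.5% = £626.79.
Total = £0.00 + £626.79 = £626.79.

£626.79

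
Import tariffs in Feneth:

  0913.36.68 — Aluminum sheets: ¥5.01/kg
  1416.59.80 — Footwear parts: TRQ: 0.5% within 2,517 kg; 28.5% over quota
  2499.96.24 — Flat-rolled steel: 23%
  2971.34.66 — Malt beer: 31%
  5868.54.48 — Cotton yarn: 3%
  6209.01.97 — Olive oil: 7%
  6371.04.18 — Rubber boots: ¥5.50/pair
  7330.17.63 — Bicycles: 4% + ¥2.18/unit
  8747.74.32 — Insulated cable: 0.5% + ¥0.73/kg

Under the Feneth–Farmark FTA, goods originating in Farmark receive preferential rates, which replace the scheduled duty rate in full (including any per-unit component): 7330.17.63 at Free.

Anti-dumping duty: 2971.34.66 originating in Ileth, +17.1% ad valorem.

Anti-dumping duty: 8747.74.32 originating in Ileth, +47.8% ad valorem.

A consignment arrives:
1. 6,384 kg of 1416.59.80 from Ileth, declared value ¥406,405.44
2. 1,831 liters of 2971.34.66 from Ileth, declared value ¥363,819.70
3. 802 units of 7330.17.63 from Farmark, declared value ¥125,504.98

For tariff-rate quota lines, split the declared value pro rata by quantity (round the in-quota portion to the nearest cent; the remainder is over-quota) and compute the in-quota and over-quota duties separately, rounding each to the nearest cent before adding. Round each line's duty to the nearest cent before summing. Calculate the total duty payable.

¥245,957.81

Line 1 (1416.59.80, Ileth, 6,384 kg, ¥406,405.44):
Code 1416.59.80 is under a tariff-rate quota (threshold 2,517 kg). In-quota: 2,517 kg at 0.5%; over-quota: 3,867 kg at 28.5%.
Pro-rata value split: in-quota = ¥406,405.44 × 2,517/6,384 = ¥160,232.22; over-quota = ¥406,405.44 − ¥160,232.22 = ¥246,173.22.
In-quota duty = ¥160,232.22 × 0.5% = ¥801.16. Over-quota duty = ¥246,173.22 × 28.5% = ¥70,159.37.
Line duty = ¥801.16 + ¥70,159.37 = ¥70,960.53.
Line 2 (2971.34.66, Ileth, 1,831 liters, ¥363,819.70):
Base rate for 2971.34.66 is 31%.
Additional duty on 2971.34.66 from Ileth: +17.1%. Applied ad valorem rate: 31% + 17.1% = 48.1%.
Duty = ¥363,819.70 × 48.1% = ¥174,997.28.
Line 3 (7330.17.63, Farmark, 802 units, ¥125,504.98):
Base rate for 7330.17.63 is 4% + ¥2.18/unit.
Origin Farmark qualifies under the Feneth–Farmark agreement and 7330.17.63 is covered: preferential rate Free applies instead.
Duty = ¥125,504.98 × 0% = ¥0.00.
Total = ¥70,960.53 + ¥174,997.28 + ¥0.00 = ¥245,957.81.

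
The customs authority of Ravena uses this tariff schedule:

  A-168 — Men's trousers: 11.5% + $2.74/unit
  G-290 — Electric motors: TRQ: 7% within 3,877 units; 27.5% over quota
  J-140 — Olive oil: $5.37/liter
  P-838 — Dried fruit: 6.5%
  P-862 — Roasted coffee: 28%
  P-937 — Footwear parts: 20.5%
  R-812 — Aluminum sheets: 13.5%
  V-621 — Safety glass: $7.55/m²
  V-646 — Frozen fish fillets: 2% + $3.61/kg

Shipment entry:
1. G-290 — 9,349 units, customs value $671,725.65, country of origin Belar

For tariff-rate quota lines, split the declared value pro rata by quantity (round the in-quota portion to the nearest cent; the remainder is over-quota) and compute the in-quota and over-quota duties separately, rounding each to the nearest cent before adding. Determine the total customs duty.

Line 1 (G-290, Belar, 9,349 units, $671,725.65):
Code G-290 is under a tariff-rate quota (threshold 3,877 units). In-quota: 3,877 units at 7%; over-quota: 5,472 units at 27.5%.
Pro-rata value split: in-quota = $671,725.65 × 3,877/9,349 = $278,562.45; over-quota = $671,725.65 − $278,562.45 = $393,163.20.
In-quota duty = $278,562.45 × 7% = $19,499.37. Over-quota duty = $393,163.20 × 27.5% = $108,119.88.
Line duty = $19,499.37 + $108,119.88 = $127,619.25.

$127,619.25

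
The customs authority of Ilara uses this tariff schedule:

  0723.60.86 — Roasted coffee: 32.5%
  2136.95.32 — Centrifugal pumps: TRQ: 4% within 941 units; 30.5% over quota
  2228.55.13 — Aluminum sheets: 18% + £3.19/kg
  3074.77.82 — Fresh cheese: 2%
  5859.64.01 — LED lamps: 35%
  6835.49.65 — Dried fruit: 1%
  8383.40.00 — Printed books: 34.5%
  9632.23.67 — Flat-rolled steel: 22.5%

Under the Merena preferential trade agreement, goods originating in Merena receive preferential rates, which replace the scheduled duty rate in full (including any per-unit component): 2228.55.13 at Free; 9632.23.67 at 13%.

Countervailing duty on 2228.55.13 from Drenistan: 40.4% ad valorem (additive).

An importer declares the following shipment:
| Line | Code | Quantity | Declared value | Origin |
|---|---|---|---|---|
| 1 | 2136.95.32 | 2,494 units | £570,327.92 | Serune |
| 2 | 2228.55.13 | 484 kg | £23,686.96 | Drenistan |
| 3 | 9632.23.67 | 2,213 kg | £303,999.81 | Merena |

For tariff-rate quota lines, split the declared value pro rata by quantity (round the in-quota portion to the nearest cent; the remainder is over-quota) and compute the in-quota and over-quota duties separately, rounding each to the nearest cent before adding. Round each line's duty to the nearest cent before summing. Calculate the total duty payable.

Line 1 (2136.95.32, Serune, 2,494 units, £570,327.92):
Code 2136.95.32 is under a tariff-rate quota (threshold 941 units). In-quota: 941 units at 4%; over-quota: 1,553 units at 30.5%.
Pro-rata value split: in-quota = £570,327.92 × 941/2,494 = £215,187.88; over-quota = £570,327.92 − £215,187.88 = £355,140.04.
In-quota duty = £215,187.88 × 4% = £8,607.52. Over-quota duty = £355,140.04 × 30.5% = £108,317.71.
Line duty = £8,607.52 + £108,317.71 = £116,925.23.
Line 2 (2228.55.13, Drenistan, 484 kg, £23,686.96):
Base rate for 2228.55.13 is 18% + £3.19/kg.
2228.55.13 has an FTA preferential rate, but origin Drenistan is not Merena; base rate stands.
Additional duty on 2228.55.13 from Drenistan: +40.4%. Applied ad valorem rate: 18% + 40.4% = 58.4%.
Duty = £23,686.96 × 58.4% + 484 × £3.19 = £15,377.14.
Line 3 (9632.23.67, Merena, 2,213 kg, £303,999.81):
Base rate for 9632.23.67 is 22.5%.
Origin Merena qualifies under the Ilara–Merena agreement and 9632.23.67 is covered: preferential rate 13% applies instead.
Duty = £303,999.81 × 13% = £39,519.98.
Total = £116,925.23 + £15,377.14 + £39,519.98 = £171,822.35.

£171,822.35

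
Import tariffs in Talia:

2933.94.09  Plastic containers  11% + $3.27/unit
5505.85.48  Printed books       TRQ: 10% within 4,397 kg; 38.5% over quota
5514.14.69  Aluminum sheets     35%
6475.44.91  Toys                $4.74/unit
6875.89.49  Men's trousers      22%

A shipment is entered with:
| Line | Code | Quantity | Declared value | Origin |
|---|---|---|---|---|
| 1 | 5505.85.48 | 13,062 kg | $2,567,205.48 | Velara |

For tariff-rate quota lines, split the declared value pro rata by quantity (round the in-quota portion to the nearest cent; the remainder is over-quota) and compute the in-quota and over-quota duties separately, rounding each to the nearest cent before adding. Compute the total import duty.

$742,080.99

Line 1 (5505.85.48, Velara, 13,062 kg, $2,567,205.48):
Code 5505.85.48 is under a tariff-rate quota (threshold 4,397 kg). In-quota: 4,397 kg at 10%; over-quota: 8,665 kg at 38.5%.
Pro-rata value split: in-quota = $2,567,205.48 × 4,397/13,062 = $864,186.38; over-quota = $2,567,205.48 − $864,186.38 = $1,703,019.10.
In-quota duty = $864,186.38 × 10% = $86,418.64. Over-quota duty = $1,703,019.10 × 38.5% = $655,662.35.
Line duty = $86,418.64 + $655,662.35 = $742,080.99.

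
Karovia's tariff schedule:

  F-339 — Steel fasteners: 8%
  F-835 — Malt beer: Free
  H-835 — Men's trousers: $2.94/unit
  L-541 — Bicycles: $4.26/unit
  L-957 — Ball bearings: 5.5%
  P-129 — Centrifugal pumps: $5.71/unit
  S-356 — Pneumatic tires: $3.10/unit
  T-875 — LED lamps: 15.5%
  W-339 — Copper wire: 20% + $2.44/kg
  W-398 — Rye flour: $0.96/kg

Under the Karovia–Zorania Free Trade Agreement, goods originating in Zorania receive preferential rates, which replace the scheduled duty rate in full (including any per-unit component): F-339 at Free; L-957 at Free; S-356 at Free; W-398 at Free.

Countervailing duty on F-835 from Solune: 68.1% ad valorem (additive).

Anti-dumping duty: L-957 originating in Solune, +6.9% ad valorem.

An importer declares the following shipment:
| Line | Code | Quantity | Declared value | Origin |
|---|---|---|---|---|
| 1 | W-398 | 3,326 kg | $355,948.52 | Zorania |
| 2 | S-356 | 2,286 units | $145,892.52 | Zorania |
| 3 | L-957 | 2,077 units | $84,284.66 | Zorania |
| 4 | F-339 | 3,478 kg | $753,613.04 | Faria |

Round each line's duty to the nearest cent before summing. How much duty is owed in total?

$60,289.04

Line 1 (W-398, Zorania, 3,326 kg, $355,948.52):
Base rate for W-398 is $0.96/kg.
Origin Zorania qualifies under the Karovia–Zorania agreement and W-398 is covered: preferential rate Free applies instead.
Duty = $355,948.52 × 0% = $0.00.
Line 2 (S-356, Zorania, 2,286 units, $145,892.52):
Base rate for S-356 is $3.10/unit.
Origin Zorania qualifies under the Karovia–Zorania agreement and S-356 is covered: preferential rate Free applies instead.
Duty = $145,892.52 × 0% = $0.00.
Line 3 (L-957, Zorania, 2,077 units, $84,284.66):
Base rate for L-957 is 5.5%.
Origin Zorania qualifies under the Karovia–Zorania agreement and L-957 is covered: preferential rate Free applies instead.
The additional-duty order on L-957 targets Solune, not Zorania; it does not apply.
Duty = $84,284.66 × 0% = $0.00.
Line 4 (F-339, Faria, 3,478 kg, $753,613.04):
Base rate for F-339 is 8%.
F-339 has an FTA preferential rate, but origin Faria is not Zorania; base rate stands.
Duty = $753,613.04 × 8% = $60,289.04.
Total = $0.00 + $0.00 + $0.00 + $60,289.04 = $60,289.04.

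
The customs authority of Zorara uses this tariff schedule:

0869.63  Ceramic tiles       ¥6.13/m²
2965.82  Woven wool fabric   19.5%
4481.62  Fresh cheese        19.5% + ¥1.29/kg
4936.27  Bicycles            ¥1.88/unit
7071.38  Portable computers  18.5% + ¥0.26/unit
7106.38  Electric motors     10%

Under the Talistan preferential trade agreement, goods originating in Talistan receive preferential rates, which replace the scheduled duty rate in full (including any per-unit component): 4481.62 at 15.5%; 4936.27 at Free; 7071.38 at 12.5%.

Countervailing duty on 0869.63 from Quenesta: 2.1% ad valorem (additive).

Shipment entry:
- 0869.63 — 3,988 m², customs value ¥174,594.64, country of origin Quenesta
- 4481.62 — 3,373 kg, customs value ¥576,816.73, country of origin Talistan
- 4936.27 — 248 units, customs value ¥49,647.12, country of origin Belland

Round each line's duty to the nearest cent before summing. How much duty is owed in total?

Line 1 (0869.63, Quenesta, 3,988 m², ¥174,594.64):
Base rate for 0869.63 is ¥6.13/m².
Additional duty on 0869.63 from Quenesta: +2.1% ad valorem. Applied ad valorem rate = 2.1%.
Duty = ¥174,594.64 × 2.1% + 3,988 × ¥6.13 = ¥28,112.93.
Line 2 (4481.62, Talistan, 3,373 kg, ¥576,816.73):
Base rate for 4481.62 is 19.5% + ¥1.29/kg.
Origin Talistan qualifies under the Zorara–Talistan agreement and 4481.62 is covered: preferential rate 15.5% applies instead.
Duty = ¥576,816.73 × 15.5% = ¥89,406.59.
Line 3 (4936.27, Belland, 248 units, ¥49,647.12):
Base rate for 4936.27 is ¥1.88/unit.
4936.27 has an FTA preferential rate, but origin Belland is not Talistan; base rate stands.
Duty = 248 × ¥1.88 = ¥466.24.
Total = ¥28,112.93 + ¥89,406.59 + ¥466.24 = ¥117,985.76.

¥117,985.76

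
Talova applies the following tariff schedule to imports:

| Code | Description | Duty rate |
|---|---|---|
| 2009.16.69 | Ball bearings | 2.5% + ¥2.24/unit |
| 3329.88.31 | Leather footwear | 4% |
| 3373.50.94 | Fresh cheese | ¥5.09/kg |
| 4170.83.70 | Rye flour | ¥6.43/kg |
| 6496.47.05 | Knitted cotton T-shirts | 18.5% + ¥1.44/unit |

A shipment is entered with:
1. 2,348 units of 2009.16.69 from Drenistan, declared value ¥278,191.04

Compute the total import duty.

¥12,214.30

Line 1 (2009.16.69, Drenistan, 2,348 units, ¥278,191.04):
Base rate for 2009.16.69 is 2.5% + ¥2.24/unit.
Duty = ¥278,191.04 × 2.5% + 2,348 × ¥2.24 = ¥12,214.30.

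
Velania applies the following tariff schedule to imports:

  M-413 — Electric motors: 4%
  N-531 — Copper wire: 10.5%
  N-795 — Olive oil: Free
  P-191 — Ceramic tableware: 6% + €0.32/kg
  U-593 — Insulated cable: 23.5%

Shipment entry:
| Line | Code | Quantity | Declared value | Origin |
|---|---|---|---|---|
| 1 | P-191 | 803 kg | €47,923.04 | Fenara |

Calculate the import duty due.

€3,132.34

Line 1 (P-191, Fenara, 803 kg, €47,923.04):
Base rate for P-191 is 6% + €0.32/kg.
Duty = €47,923.04 × 6% + 803 × €0.32 = €3,132.34.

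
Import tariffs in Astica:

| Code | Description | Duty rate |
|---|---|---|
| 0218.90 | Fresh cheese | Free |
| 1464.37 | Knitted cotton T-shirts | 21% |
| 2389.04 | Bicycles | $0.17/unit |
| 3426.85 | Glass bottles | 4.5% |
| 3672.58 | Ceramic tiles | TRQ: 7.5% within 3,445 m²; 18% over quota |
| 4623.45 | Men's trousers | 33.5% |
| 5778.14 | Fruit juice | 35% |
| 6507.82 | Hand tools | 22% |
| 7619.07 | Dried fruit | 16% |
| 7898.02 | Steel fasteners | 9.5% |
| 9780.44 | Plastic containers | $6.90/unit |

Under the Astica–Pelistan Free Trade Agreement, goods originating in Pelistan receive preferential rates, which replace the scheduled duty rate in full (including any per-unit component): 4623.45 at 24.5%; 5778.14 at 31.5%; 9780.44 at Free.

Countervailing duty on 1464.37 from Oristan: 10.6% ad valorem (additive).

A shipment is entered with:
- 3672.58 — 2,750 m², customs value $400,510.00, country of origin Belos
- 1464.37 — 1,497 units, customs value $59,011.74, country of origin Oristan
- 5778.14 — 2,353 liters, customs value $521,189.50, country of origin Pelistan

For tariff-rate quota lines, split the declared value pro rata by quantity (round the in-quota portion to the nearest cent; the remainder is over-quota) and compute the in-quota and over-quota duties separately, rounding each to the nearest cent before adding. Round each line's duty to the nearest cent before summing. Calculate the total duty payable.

$212,860.65

Line 1 (3672.58, Belos, 2,750 m², $400,510.00):
Code 3672.58 is under a tariff-rate quota (threshold 3,445 m²). Quantity 2,750 m² is within the quota, so the in-quota rate 7.5% applies to the full value.
Duty = $400,510.00 × 7.5% = $30,038.25.
Line 2 (1464.37, Oristan, 1,497 units, $59,011.74):
Base rate for 1464.37 is 21%.
Additional duty on 1464.37 from Oristan: +10.6%. Applied ad valorem rate: 21% + 10.6% = 31.6%.
Duty = $59,011.74 × 31.6% = $18,647.71.
Line 3 (5778.14, Pelistan, 2,353 liters, $521,189.50):
Base rate for 5778.14 is 35%.
Origin Pelistan qualifies under the Astica–Pelistan agreement and 5778.14 is covered: preferential rate 31.5% applies instead.
Duty = $521,189.50 × 31.5% = $164,174.69.
Total = $30,038.25 + $18,647.71 + $164,174.69 = $212,860.65.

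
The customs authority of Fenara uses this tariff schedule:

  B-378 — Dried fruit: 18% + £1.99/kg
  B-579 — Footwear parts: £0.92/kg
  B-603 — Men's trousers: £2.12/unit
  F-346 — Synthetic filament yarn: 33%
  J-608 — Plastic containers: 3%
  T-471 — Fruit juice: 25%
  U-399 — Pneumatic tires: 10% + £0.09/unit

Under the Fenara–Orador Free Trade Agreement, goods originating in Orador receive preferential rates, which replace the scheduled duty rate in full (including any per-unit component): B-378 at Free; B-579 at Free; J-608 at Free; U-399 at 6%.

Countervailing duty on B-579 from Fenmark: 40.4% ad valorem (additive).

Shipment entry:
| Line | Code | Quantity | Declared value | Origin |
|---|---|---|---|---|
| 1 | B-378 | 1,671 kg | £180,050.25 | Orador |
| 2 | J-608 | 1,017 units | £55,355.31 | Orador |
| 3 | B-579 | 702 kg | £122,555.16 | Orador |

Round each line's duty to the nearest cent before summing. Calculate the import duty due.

£0.00

Line 1 (B-378, Orador, 1,671 kg, £180,050.25):
Base rate for B-378 is 18% + £1.99/kg.
Origin Orador qualifies under the Fenara–Orador agreement and B-378 is covered: preferential rate Free applies instead.
Duty = £180,050.25 × 0% = £0.00.
Line 2 (J-608, Orador, 1,017 units, £55,355.31):
Base rate for J-608 is 3%.
Origin Orador qualifies under the Fenara–Orador agreement and J-608 is covered: preferential rate Free applies instead.
Duty = £55,355.31 × 0% = £0.00.
Line 3 (B-579, Orador, 702 kg, £122,555.16):
Base rate for B-579 is £0.92/kg.
Origin Orador qualifies under the Fenara–Orador agreement and B-579 is covered: preferential rate Free applies instead.
The additional-duty order on B-579 targets Fenmark, not Orador; it does not apply.
Duty = £122,555.16 × 0% = £0.00.
Total = £0.00 + £0.00 + £0.00 = £0.00.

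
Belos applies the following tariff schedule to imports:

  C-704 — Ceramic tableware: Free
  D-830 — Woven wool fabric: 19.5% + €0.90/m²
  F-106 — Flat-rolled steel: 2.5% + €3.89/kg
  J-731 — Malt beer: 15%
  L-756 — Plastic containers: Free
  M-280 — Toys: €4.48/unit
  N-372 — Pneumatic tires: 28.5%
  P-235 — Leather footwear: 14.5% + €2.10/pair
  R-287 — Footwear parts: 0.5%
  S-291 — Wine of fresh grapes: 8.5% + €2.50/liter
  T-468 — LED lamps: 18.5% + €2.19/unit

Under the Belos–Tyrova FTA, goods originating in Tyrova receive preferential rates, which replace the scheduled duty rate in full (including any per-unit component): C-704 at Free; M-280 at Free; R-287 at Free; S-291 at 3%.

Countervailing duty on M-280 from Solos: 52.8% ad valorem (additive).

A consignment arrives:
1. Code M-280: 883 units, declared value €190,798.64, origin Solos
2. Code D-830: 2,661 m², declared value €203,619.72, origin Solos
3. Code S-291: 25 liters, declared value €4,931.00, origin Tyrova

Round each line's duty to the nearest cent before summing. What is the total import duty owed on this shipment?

Line 1 (M-280, Solos, 883 units, €190,798.64):
Base rate for M-280 is €4.48/unit.
M-280 has an FTA preferential rate, but origin Solos is not Tyrova; base rate stands.
Additional duty on M-280 from Solos: +52.8% ad valorem. Applied ad valorem rate = 52.8%.
Duty = €190,798.64 × 52.8% + 883 × €4.48 = €104,697.52.
Line 2 (D-830, Solos, 2,661 m², €203,619.72):
Base rate for D-830 is 19.5% + €0.90/m².
Duty = €203,619.72 × 19.5% + 2,661 × €0.90 = €42,100.75.
Line 3 (S-291, Tyrova, 25 liters, €4,931.00):
Base rate for S-291 is 8.5% + €2.50/liter.
Origin Tyrova qualifies under the Belos–Tyrova agreement and S-291 is covered: preferential rate 3% applies instead.
Duty = €4,931.00 × 3% = €147.93.
Total = €104,697.52 + €42,100.75 + €147.93 = €146,946.20.

€146,946.20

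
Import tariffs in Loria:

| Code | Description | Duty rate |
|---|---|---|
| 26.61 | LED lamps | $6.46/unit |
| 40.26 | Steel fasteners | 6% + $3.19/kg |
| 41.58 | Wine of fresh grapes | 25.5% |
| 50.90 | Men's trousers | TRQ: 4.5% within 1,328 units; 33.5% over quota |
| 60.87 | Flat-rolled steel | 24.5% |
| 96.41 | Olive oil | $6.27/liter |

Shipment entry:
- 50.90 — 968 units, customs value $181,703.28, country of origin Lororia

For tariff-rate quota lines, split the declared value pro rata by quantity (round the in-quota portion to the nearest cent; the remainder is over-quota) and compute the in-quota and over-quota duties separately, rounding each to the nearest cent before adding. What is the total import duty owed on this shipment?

$8,176.65

Line 1 (50.90, Lororia, 968 units, $181,703.28):
Code 50.90 is under a tariff-rate quota (threshold 1,328 units). Quantity 968 units is within the quota, so the in-quota rate 4.5% applies to the full value.
Duty = $181,703.28 × 4.5% = $8,176.65.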